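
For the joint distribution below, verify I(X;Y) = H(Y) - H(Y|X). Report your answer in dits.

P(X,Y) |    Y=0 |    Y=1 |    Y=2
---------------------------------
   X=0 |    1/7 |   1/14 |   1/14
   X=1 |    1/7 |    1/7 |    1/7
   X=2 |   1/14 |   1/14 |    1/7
I(X;Y) = 0.0123 dits

Mutual information has multiple equivalent forms:
- I(X;Y) = H(X) - H(X|Y)
- I(X;Y) = H(Y) - H(Y|X)
- I(X;Y) = H(X) + H(Y) - H(X,Y)

Computing all quantities:
H(X) = 0.4686, H(Y) = 0.4748, H(X,Y) = 0.9311
H(X|Y) = 0.4563, H(Y|X) = 0.4625

Verification:
H(X) - H(X|Y) = 0.4686 - 0.4563 = 0.0123
H(Y) - H(Y|X) = 0.4748 - 0.4625 = 0.0123
H(X) + H(Y) - H(X,Y) = 0.4686 + 0.4748 - 0.9311 = 0.0123

All forms give I(X;Y) = 0.0123 dits. ✓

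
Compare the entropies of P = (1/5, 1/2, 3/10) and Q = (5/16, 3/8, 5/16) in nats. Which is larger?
Q

Computing entropies in nats:
H(P) = 1.0297
H(Q) = 1.0948

Distribution Q has higher entropy.

Intuition: The distribution closer to uniform (more spread out) has higher entropy.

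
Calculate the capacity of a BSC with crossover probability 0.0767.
0.6096 bits

For a binary symmetric channel (BSC) with error probability p:
Capacity C = 1 - H(p) bits per symbol

where H(p) = -p log₂(p) - (1-p) log₂(1-p) is the binary entropy function.

H(0.0767) = 0.3904 bits
C = 1 - 0.3904 = 0.6096 bits per symbol

This means we can reliably transmit up to 0.6096 bits of information per channel use.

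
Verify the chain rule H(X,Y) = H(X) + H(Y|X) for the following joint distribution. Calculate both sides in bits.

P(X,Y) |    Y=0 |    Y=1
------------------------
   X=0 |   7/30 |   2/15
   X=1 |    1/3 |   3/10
H(X,Y) = 1.9269, H(X) = 0.9481, H(Y|X) = 0.9788 (all in bits)

Chain rule: H(X,Y) = H(X) + H(Y|X)

Left side — joint entropy directly:
H(X,Y) = -Σ p(x,y) log p(x,y) = 1.9269 bits

Right side — compute H(Y|X) from the conditional distributions:
P(X) = (11/30, 19/30), so H(X) = 0.9481 bits
H(Y|X) = Σ_x P(X=x) · H(Y|X=x):
  P(Y|X=0) = (7/11, 4/11), H(Y|X=0) = 0.9457, weight P(X=0) = 11/30
  P(Y|X=1) = (10/19, 9/19), H(Y|X=1) = 0.9980, weight P(X=1) = 19/30
H(Y|X) = 0.9788 bits

H(X) + H(Y|X) = 0.9481 + 0.9788 = 1.9269 bits

Both sides equal 1.9269 bits. ✓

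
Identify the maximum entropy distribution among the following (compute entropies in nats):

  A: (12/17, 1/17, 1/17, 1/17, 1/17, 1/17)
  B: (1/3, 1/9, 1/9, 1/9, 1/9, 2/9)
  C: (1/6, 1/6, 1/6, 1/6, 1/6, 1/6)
C

For a discrete distribution over n outcomes, entropy is maximized by the uniform distribution.

Computing entropies:
H(A) = 1.0792 nats
H(B) = 1.6770 nats
H(C) = 1.7918 nats

The uniform distribution (where all probabilities equal 1/6) achieves the maximum entropy of log_e(6) = 1.7918 nats.

Distribution C has the highest entropy.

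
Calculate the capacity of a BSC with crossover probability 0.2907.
0.1304 bits

For a binary symmetric channel (BSC) with error probability p:
Capacity C = 1 - H(p) bits per symbol

where H(p) = -p log₂(p) - (1-p) log₂(1-p) is the binary entropy function.

H(0.2907) = 0.8696 bits
C = 1 - 0.8696 = 0.1304 bits per symbol

This means we can reliably transmit up to 0.1304 bits of information per channel use.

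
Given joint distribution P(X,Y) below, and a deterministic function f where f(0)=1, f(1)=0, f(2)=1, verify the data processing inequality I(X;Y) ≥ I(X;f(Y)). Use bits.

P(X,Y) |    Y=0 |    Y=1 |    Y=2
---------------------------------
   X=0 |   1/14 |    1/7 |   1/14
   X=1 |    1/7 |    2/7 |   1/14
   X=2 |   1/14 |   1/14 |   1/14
I(X;Y) = 0.0350, I(X;f(Y)) = 0.0249, inequality holds: 0.0350 ≥ 0.0249

Data Processing Inequality: For any Markov chain X → Y → Z, we have I(X;Y) ≥ I(X;Z).

Here Z = f(Y) is a deterministic function of Y, forming X → Y → Z.

Original I(X;Y) = 0.0350 bits

After applying f:
P(X,Z) where Z=f(Y):
- P(X,Z=0) = P(X,Y=1)
- P(X,Z=1) = P(X,Y=0) + P(X,Y=2)

I(X;Z) = I(X;f(Y)) = 0.0249 bits

Verification: 0.0350 ≥ 0.0249 ✓

Information cannot be created by processing; the function f can only lose information about X.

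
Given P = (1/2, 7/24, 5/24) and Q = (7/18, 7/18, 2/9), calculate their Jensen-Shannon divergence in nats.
0.0071 nats

Jensen-Shannon divergence is:
JSD(P||Q) = 0.5 × D_KL(P||M) + 0.5 × D_KL(Q||M)
where M = 0.5 × (P + Q) is the mixture distribution.

M = 0.5 × (1/2, 7/24, 5/24) + 0.5 × (7/18, 7/18, 2/9) = (4/9, 0.340278, 0.215278)

D_KL(P||M) = 0.0071 nats
D_KL(Q||M) = 0.0071 nats

JSD(P||Q) = 0.5 × 0.0071 + 0.5 × 0.0071 = 0.0071 nats

Unlike KL divergence, JSD is symmetric and bounded: 0 ≤ JSD ≤ log(2).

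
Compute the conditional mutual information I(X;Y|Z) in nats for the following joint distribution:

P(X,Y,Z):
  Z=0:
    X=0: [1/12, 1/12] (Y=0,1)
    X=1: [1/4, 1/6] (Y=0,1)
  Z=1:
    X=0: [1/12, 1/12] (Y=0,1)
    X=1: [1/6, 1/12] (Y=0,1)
0.0082 nats

Conditional mutual information: I(X;Y|Z) = H(X|Z) + H(Y|Z) - H(X,Y|Z)

H(Z) = 0.6792
H(X,Z) = 1.3086 → H(X|Z) = 0.6294
H(Y,Z) = 1.3580 → H(Y|Z) = 0.6788
H(X,Y,Z) = 1.9792 → H(X,Y|Z) = 1.3000

I(X;Y|Z) = 0.6294 + 0.6788 - 1.3000 = 0.0082 nats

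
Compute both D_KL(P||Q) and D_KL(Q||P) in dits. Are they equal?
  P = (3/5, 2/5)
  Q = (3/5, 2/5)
D_KL(P||Q) = 0.0000, D_KL(Q||P) = 0.0000

KL divergence is not symmetric: D_KL(P||Q) ≠ D_KL(Q||P) in general.

D_KL(P||Q) = 0.0000 dits
D_KL(Q||P) = 0.0000 dits

In this case they happen to be equal (to 4 decimal places).

This asymmetry is why KL divergence is not a true distance metric.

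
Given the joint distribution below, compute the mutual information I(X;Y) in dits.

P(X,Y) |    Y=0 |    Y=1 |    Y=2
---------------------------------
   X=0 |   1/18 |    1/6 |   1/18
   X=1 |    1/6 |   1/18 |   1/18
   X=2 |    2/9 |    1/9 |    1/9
0.0308 dits

Mutual information: I(X;Y) = H(X) + H(Y) - H(X,Y)

Marginals:
P(X) = (5/18, 5/18, 4/9), H(X) = 0.4656 dits
P(Y) = (4/9, 1/3, 2/9), H(Y) = 0.4607 dits

Joint entropy: H(X,Y) = 0.8955 dits

I(X;Y) = 0.4656 + 0.4607 - 0.8955 = 0.0308 dits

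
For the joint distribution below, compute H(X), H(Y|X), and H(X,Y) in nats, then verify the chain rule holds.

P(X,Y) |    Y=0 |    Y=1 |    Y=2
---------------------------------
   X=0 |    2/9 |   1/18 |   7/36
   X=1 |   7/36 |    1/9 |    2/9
H(X,Y) = 1.7100, H(X) = 0.6916, H(Y|X) = 1.0184 (all in nats)

Chain rule: H(X,Y) = H(X) + H(Y|X)

Left side — joint entropy directly:
H(X,Y) = -Σ p(x,y) log p(x,y) = 1.7100 nats

Right side — compute H(Y|X) from the conditional distributions:
P(X) = (17/36, 19/36), so H(X) = 0.6916 nats
H(Y|X) = Σ_x P(X=x) · H(Y|X=x):
  P(Y|X=0) = (8/17, 2/17, 7/17), H(Y|X=0) = 0.9718, weight P(X=0) = 17/36
  P(Y|X=1) = (7/19, 4/19, 8/19), H(Y|X=1) = 1.0601, weight P(X=1) = 19/36
H(Y|X) = 1.0184 nats

H(X) + H(Y|X) = 0.6916 + 1.0184 = 1.7100 nats

Both sides equal 1.7100 nats. ✓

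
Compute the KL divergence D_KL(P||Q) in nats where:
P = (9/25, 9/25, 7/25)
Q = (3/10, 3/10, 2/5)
0.0314 nats

KL divergence: D_KL(P||Q) = Σ p(x) log(p(x)/q(x))

Computing term by term:
  x=0: 9/25 × log_e[(9/25)/(3/10)] = 9/25 × 0.1823 = 0.0656
  x=1: 9/25 × log_e[(9/25)/(3/10)] = 9/25 × 0.1823 = 0.0656
  x=2: 7/25 × log_e[(7/25)/(2/5)] = 7/25 × -0.3567 = -0.0999

D_KL(P||Q) = 0.0314 nats

Note: KL divergence is always non-negative and equals 0 iff P = Q.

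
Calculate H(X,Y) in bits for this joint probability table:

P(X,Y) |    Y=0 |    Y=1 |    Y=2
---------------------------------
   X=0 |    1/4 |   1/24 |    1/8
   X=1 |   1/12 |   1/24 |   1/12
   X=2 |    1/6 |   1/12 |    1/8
2.9591 bits

Joint entropy is H(X,Y) = -Σ_{x,y} p(x,y) log p(x,y).

Summing over all non-zero entries:
H(X,Y) = -[1/4·log_2(1/4) + 1/24·log_2(1/24) + 1/8·log_2(1/8) + 1/12·log_2(1/12) + 1/24·log_2(1/24) + 1/12·log_2(1/12) + 1/6·log_2(1/6) + 1/12·log_2(1/12) + 1/8·log_2(1/8)]
H(X,Y) = 2.9591 bits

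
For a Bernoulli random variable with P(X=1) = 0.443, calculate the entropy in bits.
0.9906 bits

The binary entropy function is:
H(p) = -p log(p) - (1-p) log(1-p)

H(0.443) = -0.443 × log_2(0.443) - 0.557 × log_2(0.557)
H(0.443) = 0.9906 bits

Note: Binary entropy is maximized at p=0.5 (H=1 bit) and minimized at p=0 or p=1 (H=0).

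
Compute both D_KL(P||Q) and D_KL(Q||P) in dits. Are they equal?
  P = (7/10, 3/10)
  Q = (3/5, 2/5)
D_KL(P||Q) = 0.0094, D_KL(Q||P) = 0.0098

KL divergence is not symmetric: D_KL(P||Q) ≠ D_KL(Q||P) in general.

D_KL(P||Q) = 0.0094 dits
D_KL(Q||P) = 0.0098 dits

No, they are not equal!

This asymmetry is why KL divergence is not a true distance metric.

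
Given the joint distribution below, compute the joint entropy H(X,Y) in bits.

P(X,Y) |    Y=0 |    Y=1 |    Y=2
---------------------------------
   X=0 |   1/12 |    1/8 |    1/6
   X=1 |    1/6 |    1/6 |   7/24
2.4847 bits

Joint entropy is H(X,Y) = -Σ_{x,y} p(x,y) log p(x,y).

Summing over all non-zero entries:
H(X,Y) = -[1/12·log_2(1/12) + 1/8·log_2(1/8) + 1/6·log_2(1/6) + 1/6·log_2(1/6) + 1/6·log_2(1/6) + 7/24·log_2(7/24)]
H(X,Y) = 2.4847 bits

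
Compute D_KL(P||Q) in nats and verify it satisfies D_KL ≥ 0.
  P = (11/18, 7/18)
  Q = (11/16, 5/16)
0.0131 nats

KL divergence satisfies the Gibbs inequality: D_KL(P||Q) ≥ 0 for all distributions P, Q.

D_KL(P||Q) = Σ p(x) log(p(x)/q(x))
Term by term:
  x=0: 11/18 × log_e[(11/18)/(11/16)] = -0.0720
  x=1: 7/18 × log_e[(7/18)/(5/16)] = 0.0850
D_KL(P||Q) = 0.0131 nats

D_KL(P||Q) = 0.0131 ≥ 0 ✓

This non-negativity is a fundamental property: relative entropy cannot be negative because it measures how different Q is from P.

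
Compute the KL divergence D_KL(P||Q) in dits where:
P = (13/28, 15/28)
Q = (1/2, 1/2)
0.0011 dits

KL divergence: D_KL(P||Q) = Σ p(x) log(p(x)/q(x))

Computing term by term:
  x=0: 13/28 × log_10[(13/28)/(1/2)] = 13/28 × -0.0322 = -0.0149
  x=1: 15/28 × log_10[(15/28)/(1/2)] = 15/28 × 0.0300 = 0.0161

D_KL(P||Q) = 0.0011 dits

Note: KL divergence is always non-negative and equals 0 iff P = Q.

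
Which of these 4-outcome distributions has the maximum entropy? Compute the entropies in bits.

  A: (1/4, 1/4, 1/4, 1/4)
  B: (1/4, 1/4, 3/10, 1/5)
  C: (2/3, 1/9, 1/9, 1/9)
A

For a discrete distribution over n outcomes, entropy is maximized by the uniform distribution.

Computing entropies:
H(A) = 2.0000 bits
H(B) = 1.9855 bits
H(C) = 1.4466 bits

The uniform distribution (where all probabilities equal 1/4) achieves the maximum entropy of log_2(4) = 2.0000 bits.

Distribution A has the highest entropy.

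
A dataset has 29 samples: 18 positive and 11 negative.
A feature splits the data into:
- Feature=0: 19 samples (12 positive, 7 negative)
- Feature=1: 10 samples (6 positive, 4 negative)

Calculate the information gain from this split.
0.0007 bits

Information Gain = H(Y) - H(Y|Feature)

Before split:
P(positive) = 18/29 = 0.6207
H(Y) = 0.9576 bits

After split:
Feature=0: H = 0.9495 bits (weight = 19/29)
Feature=1: H = 0.9710 bits (weight = 10/29)
H(Y|Feature) = (19/29)×0.9495 + (10/29)×0.9710 = 0.9569 bits

Information Gain = 0.9576 - 0.9569 = 0.0007 bits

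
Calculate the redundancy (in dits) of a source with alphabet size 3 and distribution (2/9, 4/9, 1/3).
0.0164 dits

Redundancy measures how far a source is from maximum entropy:
R = H_max - H(X)

Maximum entropy for 3 symbols: H_max = log_10(3) = 0.4771 dits
Actual entropy: H(X) = 0.4607 dits
Redundancy: R = 0.4771 - 0.4607 = 0.0164 dits

This redundancy represents potential for compression: the source could be compressed by 0.0164 dits per symbol.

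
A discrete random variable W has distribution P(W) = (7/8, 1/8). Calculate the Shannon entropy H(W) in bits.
0.5436 bits

Shannon entropy is H(X) = -Σ p(x) log p(x).

For P = (7/8, 1/8):
H = -7/8 × log_2(7/8) -1/8 × log_2(1/8)
H = 0.5436 bits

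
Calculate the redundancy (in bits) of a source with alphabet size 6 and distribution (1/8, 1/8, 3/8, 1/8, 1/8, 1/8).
0.1793 bits

Redundancy measures how far a source is from maximum entropy:
R = H_max - H(X)

Maximum entropy for 6 symbols: H_max = log_2(6) = 2.5850 bits
Actual entropy: H(X) = 2.4056 bits
Redundancy: R = 2.5850 - 2.4056 = 0.1793 bits

This redundancy represents potential for compression: the source could be compressed by 0.1793 bits per symbol.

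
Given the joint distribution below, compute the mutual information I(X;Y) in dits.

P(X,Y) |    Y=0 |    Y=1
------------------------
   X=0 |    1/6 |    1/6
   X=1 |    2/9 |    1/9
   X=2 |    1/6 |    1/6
0.0055 dits

Mutual information: I(X;Y) = H(X) + H(Y) - H(X,Y)

Marginals:
P(X) = (1/3, 1/3, 1/3), H(X) = 0.4771 dits
P(Y) = (5/9, 4/9), H(Y) = 0.2983 dits

Joint entropy: H(X,Y) = 0.7700 dits

I(X;Y) = 0.4771 + 0.2983 - 0.7700 = 0.0055 dits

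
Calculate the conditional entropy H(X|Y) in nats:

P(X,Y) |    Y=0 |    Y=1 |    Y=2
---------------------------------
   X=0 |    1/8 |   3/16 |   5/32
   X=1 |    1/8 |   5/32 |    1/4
0.6808 nats

Using the chain rule: H(X|Y) = H(X,Y) - H(Y)

First, compute H(X,Y) = 1.7604 nats

Marginal P(Y) = (1/4, 11/32, 13/32)
H(Y) = 1.0796 nats

H(X|Y) = H(X,Y) - H(Y) = 1.7604 - 1.0796 = 0.6808 nats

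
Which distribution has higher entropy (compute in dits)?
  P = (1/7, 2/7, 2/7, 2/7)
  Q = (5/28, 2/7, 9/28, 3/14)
Q

Computing entropies in dits:
H(P) = 0.5871
H(Q) = 0.5908

Distribution Q has higher entropy.

Intuition: The distribution closer to uniform (more spread out) has higher entropy.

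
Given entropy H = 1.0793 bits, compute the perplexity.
2.1130

Perplexity is 2^H (or exp(H) for natural log).

H = 1.0793 bits
Perplexity = 2^1.0793 = 2.1130

Interpretation: The model's uncertainty is equivalent to choosing uniformly among 2.1 options.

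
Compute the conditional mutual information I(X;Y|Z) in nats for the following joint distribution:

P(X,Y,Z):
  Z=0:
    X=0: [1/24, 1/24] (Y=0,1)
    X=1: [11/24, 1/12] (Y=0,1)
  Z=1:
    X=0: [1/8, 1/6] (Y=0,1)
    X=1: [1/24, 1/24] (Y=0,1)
0.0231 nats

Conditional mutual information: I(X;Y|Z) = H(X|Z) + H(Y|Z) - H(X,Y|Z)

H(Z) = 0.6616
H(X,Z) = 1.1056 → H(X|Z) = 0.4441
H(Y,Z) = 1.2319 → H(Y|Z) = 0.5704
H(X,Y,Z) = 1.6529 → H(X,Y|Z) = 0.9913

I(X;Y|Z) = 0.4441 + 0.5704 - 0.9913 = 0.0231 nats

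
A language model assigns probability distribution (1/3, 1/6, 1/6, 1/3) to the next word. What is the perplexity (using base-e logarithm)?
3.7798

Perplexity is e^H (or exp(H) for natural log).

First, H = -Σ p log p = 1.3297 nats
Perplexity = e^1.3297 = 3.7798

Interpretation: The model's uncertainty is equivalent to choosing uniformly among 3.8 options.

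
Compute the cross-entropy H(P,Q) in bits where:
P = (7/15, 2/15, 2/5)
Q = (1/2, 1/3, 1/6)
1.7120 bits

Cross-entropy: H(P,Q) = -Σ p(x) log q(x)

Alternatively: H(P,Q) = H(P) + D_KL(P||Q)
H(P) = 1.4295 bits
D_KL(P||Q) = 0.2825 bits

H(P,Q) = 1.4295 + 0.2825 = 1.7120 bits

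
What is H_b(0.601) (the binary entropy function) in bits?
0.9704 bits

The binary entropy function is:
H(p) = -p log(p) - (1-p) log(1-p)

H(0.601) = -0.601 × log_2(0.601) - 0.399 × log_2(0.399)
H(0.601) = 0.9704 bits

Note: Binary entropy is maximized at p=0.5 (H=1 bit) and minimized at p=0 or p=1 (H=0).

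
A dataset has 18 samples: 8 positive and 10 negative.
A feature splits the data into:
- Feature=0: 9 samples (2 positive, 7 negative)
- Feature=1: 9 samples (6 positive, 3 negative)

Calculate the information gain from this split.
0.1498 bits

Information Gain = H(Y) - H(Y|Feature)

Before split:
P(positive) = 8/18 = 0.4444
H(Y) = 0.9911 bits

After split:
Feature=0: H = 0.7642 bits (weight = 9/18)
Feature=1: H = 0.9183 bits (weight = 9/18)
H(Y|Feature) = (9/18)×0.7642 + (9/18)×0.9183 = 0.8413 bits

Information Gain = 0.9911 - 0.8413 = 0.1498 bits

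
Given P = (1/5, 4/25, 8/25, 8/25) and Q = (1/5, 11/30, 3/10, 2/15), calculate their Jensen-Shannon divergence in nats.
0.0408 nats

Jensen-Shannon divergence is:
JSD(P||Q) = 0.5 × D_KL(P||M) + 0.5 × D_KL(Q||M)
where M = 0.5 × (P + Q) is the mixture distribution.

M = 0.5 × (1/5, 4/25, 8/25, 8/25) + 0.5 × (1/5, 11/30, 3/10, 2/15) = (1/5, 0.263333, 0.31, 0.226667)

D_KL(P||M) = 0.0408 nats
D_KL(Q||M) = 0.0408 nats

JSD(P||Q) = 0.5 × 0.0408 + 0.5 × 0.0408 = 0.0408 nats

Unlike KL divergence, JSD is symmetric and bounded: 0 ≤ JSD ≤ log(2).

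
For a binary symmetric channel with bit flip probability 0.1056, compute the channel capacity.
0.5135 bits

For a binary symmetric channel (BSC) with error probability p:
Capacity C = 1 - H(p) bits per symbol

where H(p) = -p log₂(p) - (1-p) log₂(1-p) is the binary entropy function.

H(0.1056) = 0.4865 bits
C = 1 - 0.4865 = 0.5135 bits per symbol

This means we can reliably transmit up to 0.5135 bits of information per channel use.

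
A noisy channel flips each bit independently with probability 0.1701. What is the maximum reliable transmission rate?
0.3421 bits

For a binary symmetric channel (BSC) with error probability p:
Capacity C = 1 - H(p) bits per symbol

where H(p) = -p log₂(p) - (1-p) log₂(1-p) is the binary entropy function.

H(0.1701) = 0.6579 bits
C = 1 - 0.6579 = 0.3421 bits per symbol

This means we can reliably transmit up to 0.3421 bits of information per channel use.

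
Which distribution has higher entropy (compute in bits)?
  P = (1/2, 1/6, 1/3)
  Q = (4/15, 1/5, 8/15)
P

Computing entropies in bits:
H(P) = 1.4591
H(Q) = 1.4566

Distribution P has higher entropy.

Intuition: The distribution closer to uniform (more spread out) has higher entropy.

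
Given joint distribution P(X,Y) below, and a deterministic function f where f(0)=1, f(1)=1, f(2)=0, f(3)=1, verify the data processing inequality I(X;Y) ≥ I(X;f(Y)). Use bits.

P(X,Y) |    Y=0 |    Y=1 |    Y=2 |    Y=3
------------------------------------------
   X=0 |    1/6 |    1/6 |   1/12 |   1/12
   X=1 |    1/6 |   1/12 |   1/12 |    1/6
I(X;Y) = 0.0409, I(X;f(Y)) = 0.0000, inequality holds: 0.0409 ≥ 0.0000

Data Processing Inequality: For any Markov chain X → Y → Z, we have I(X;Y) ≥ I(X;Z).

Here Z = f(Y) is a deterministic function of Y, forming X → Y → Z.

Original I(X;Y) = 0.0409 bits

After applying f:
P(X,Z) where Z=f(Y):
- P(X,Z=0) = P(X,Y=2)
- P(X,Z=1) = P(X,Y=0) + P(X,Y=1) + P(X,Y=3)

I(X;Z) = I(X;f(Y)) = 0.0000 bits

Verification: 0.0409 ≥ 0.0000 ✓

Information cannot be created by processing; the function f can only lose information about X.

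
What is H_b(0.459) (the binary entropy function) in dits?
0.2996 dits

The binary entropy function is:
H(p) = -p log(p) - (1-p) log(1-p)

H(0.459) = -0.459 × log_10(0.459) - 0.541 × log_10(0.541)
H(0.459) = 0.2996 dits

Note: Binary entropy is maximized at p=0.5 (H=1 bit) and minimized at p=0 or p=1 (H=0).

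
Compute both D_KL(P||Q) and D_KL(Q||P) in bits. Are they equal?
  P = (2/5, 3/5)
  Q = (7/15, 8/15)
D_KL(P||Q) = 0.0130, D_KL(Q||P) = 0.0132

KL divergence is not symmetric: D_KL(P||Q) ≠ D_KL(Q||P) in general.

D_KL(P||Q) = 0.0130 bits
D_KL(Q||P) = 0.0132 bits

No, they are not equal!

This asymmetry is why KL divergence is not a true distance metric.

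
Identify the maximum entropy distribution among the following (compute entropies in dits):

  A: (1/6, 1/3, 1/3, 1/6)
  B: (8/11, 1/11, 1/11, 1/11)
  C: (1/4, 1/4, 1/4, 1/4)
C

For a discrete distribution over n outcomes, entropy is maximized by the uniform distribution.

Computing entropies:
H(A) = 0.5775 dits
H(B) = 0.3846 dits
H(C) = 0.6021 dits

The uniform distribution (where all probabilities equal 1/4) achieves the maximum entropy of log_10(4) = 0.6021 dits.

Distribution C has the highest entropy.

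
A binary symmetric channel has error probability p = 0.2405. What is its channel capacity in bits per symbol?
0.2041 bits

For a binary symmetric channel (BSC) with error probability p:
Capacity C = 1 - H(p) bits per symbol

where H(p) = -p log₂(p) - (1-p) log₂(1-p) is the binary entropy function.

H(0.2405) = 0.7959 bits
C = 1 - 0.7959 = 0.2041 bits per symbol

This means we can reliably transmit up to 0.2041 bits of information per channel use.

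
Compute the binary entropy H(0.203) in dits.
0.2191 dits

The binary entropy function is:
H(p) = -p log(p) - (1-p) log(1-p)

H(0.203) = -0.203 × log_10(0.203) - 0.797 × log_10(0.797)
H(0.203) = 0.2191 dits

Note: Binary entropy is maximized at p=0.5 (H=1 bit) and minimized at p=0 or p=1 (H=0).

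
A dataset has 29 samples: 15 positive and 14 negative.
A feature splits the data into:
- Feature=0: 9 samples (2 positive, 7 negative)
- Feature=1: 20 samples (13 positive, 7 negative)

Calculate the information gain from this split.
0.1178 bits

Information Gain = H(Y) - H(Y|Feature)

Before split:
P(positive) = 15/29 = 0.5172
H(Y) = 0.9991 bits

After split:
Feature=0: H = 0.7642 bits (weight = 9/29)
Feature=1: H = 0.9341 bits (weight = 20/29)
H(Y|Feature) = (9/29)×0.7642 + (20/29)×0.9341 = 0.8814 bits

Information Gain = 0.9991 - 0.8814 = 0.1178 bits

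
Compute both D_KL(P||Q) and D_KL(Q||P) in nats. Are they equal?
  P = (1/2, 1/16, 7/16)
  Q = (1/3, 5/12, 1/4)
D_KL(P||Q) = 0.3290, D_KL(Q||P) = 0.5154

KL divergence is not symmetric: D_KL(P||Q) ≠ D_KL(Q||P) in general.

D_KL(P||Q) = 0.3290 nats
D_KL(Q||P) = 0.5154 nats

No, they are not equal!

This asymmetry is why KL divergence is not a true distance metric.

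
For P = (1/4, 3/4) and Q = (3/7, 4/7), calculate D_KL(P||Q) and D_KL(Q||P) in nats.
D_KL(P||Q) = 0.0692, D_KL(Q||P) = 0.0756

KL divergence is not symmetric: D_KL(P||Q) ≠ D_KL(Q||P) in general.

D_KL(P||Q) = 0.0692 nats
D_KL(Q||P) = 0.0756 nats

No, they are not equal!

This asymmetry is why KL divergence is not a true distance metric.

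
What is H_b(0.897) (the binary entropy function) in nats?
0.3316 nats

The binary entropy function is:
H(p) = -p log(p) - (1-p) log(1-p)

H(0.897) = -0.897 × log_e(0.897) - 0.103 × log_e(0.103)
H(0.897) = 0.3316 nats

Note: Binary entropy is maximized at p=0.5 (H=1 bit) and minimized at p=0 or p=1 (H=0).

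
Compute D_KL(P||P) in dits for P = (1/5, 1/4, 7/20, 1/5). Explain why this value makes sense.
0.0000 dits

KL divergence satisfies the Gibbs inequality: D_KL(P||Q) ≥ 0 for all distributions P, Q.

D_KL(P||Q) = Σ p(x) log(p(x)/q(x))
Each term is p(x) × log_10(p(x)/p(x)) = p(x) × log_10(1) = 0, so the sum is 0.
D_KL(P||Q) = 0.0000 dits

When P = Q, the KL divergence is exactly 0, as there is no 'divergence' between identical distributions.

This non-negativity is a fundamental property: relative entropy cannot be negative because it measures how different Q is from P.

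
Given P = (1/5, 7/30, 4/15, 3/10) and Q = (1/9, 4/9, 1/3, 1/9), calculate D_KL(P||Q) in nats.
0.2057 nats

KL divergence: D_KL(P||Q) = Σ p(x) log(p(x)/q(x))

Computing term by term:
  x=0: 1/5 × log_e[(1/5)/(1/9)] = 1/5 × 0.5878 = 0.1176
  x=1: 7/30 × log_e[(7/30)/(4/9)] = 7/30 × -0.6444 = -0.1503
  x=2: 4/15 × log_e[(4/15)/(1/3)] = 4/15 × -0.2231 = -0.0595
  x=3: 3/10 × log_e[(3/10)/(1/9)] = 3/10 × 0.9933 = 0.2980

D_KL(P||Q) = 0.2057 nats

Note: KL divergence is always non-negative and equals 0 iff P = Q.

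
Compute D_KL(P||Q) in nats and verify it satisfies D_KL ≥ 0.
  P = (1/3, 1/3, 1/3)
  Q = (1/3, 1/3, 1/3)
0.0000 nats

KL divergence satisfies the Gibbs inequality: D_KL(P||Q) ≥ 0 for all distributions P, Q.

D_KL(P||Q) = Σ p(x) log(p(x)/q(x))
Term by term:
  x=0: 1/3 × log_e[(1/3)/(1/3)] = 0.0000
  x=1: 1/3 × log_e[(1/3)/(1/3)] = 0.0000
  x=2: 1/3 × log_e[(1/3)/(1/3)] = 0.0000
D_KL(P||Q) = 0.0000 nats

D_KL(P||Q) = 0.0000 ≥ 0 ✓

This non-negativity is a fundamental property: relative entropy cannot be negative because it measures how different Q is from P.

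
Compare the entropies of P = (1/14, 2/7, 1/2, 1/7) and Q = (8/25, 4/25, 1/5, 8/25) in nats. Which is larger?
Q

Computing entropies in nats:
H(P) = 1.1710
H(Q) = 1.3443

Distribution Q has higher entropy.

Intuition: The distribution closer to uniform (more spread out) has higher entropy.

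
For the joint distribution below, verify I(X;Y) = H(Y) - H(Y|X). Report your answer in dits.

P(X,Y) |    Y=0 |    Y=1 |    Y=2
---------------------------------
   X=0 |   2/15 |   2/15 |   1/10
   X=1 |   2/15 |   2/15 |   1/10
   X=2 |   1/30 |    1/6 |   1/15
I(X;Y) = 0.0159 dits

Mutual information has multiple equivalent forms:
- I(X;Y) = H(X) - H(X|Y)
- I(X;Y) = H(Y) - H(Y|X)
- I(X;Y) = H(X) + H(Y) - H(X,Y)

Computing all quantities:
H(X) = 0.4726, H(Y) = 0.4673, H(X,Y) = 0.9240
H(X|Y) = 0.4567, H(Y|X) = 0.4514

Verification:
H(X) - H(X|Y) = 0.4726 - 0.4567 = 0.0159
H(Y) - H(Y|X) = 0.4673 - 0.4514 = 0.0159
H(X) + H(Y) - H(X,Y) = 0.4726 + 0.4673 - 0.9240 = 0.0159

All forms give I(X;Y) = 0.0159 dits. ✓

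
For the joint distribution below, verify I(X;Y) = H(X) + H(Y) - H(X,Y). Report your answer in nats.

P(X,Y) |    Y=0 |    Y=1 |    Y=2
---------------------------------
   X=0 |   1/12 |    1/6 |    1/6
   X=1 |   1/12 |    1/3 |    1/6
I(X;Y) = 0.0144 nats

Mutual information has multiple equivalent forms:
- I(X;Y) = H(X) - H(X|Y)
- I(X;Y) = H(Y) - H(Y|X)
- I(X;Y) = H(X) + H(Y) - H(X,Y)

Computing all quantities:
H(X) = 0.6792, H(Y) = 1.0114, H(X,Y) = 1.6762
H(X|Y) = 0.6648, H(Y|X) = 0.9970

Verification:
H(X) - H(X|Y) = 0.6792 - 0.6648 = 0.0144
H(Y) - H(Y|X) = 1.0114 - 0.9970 = 0.0144
H(X) + H(Y) - H(X,Y) = 0.6792 + 1.0114 - 1.6762 = 0.0144

All forms give I(X;Y) = 0.0144 nats. ✓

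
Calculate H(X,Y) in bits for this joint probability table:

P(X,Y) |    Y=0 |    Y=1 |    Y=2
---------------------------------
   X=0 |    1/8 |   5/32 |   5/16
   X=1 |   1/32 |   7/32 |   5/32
2.3722 bits

Joint entropy is H(X,Y) = -Σ_{x,y} p(x,y) log p(x,y).

Summing over all non-zero entries:
H(X,Y) = -[1/8·log_2(1/8) + 5/32·log_2(5/32) + 5/16·log_2(5/16) + 1/32·log_2(1/32) + 7/32·log_2(7/32) + 5/32·log_2(5/32)]
H(X,Y) = 2.3722 bits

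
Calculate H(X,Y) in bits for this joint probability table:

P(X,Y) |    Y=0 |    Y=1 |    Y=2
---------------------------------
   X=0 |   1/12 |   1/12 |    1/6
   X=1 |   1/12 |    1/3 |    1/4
2.3554 bits

Joint entropy is H(X,Y) = -Σ_{x,y} p(x,y) log p(x,y).

Summing over all non-zero entries:
H(X,Y) = -[1/12·log_2(1/12) + 1/12·log_2(1/12) + 1/6·log_2(1/6) + 1/12·log_2(1/12) + 1/3·log_2(1/3) + 1/4·log_2(1/4)]
H(X,Y) = 2.3554 bits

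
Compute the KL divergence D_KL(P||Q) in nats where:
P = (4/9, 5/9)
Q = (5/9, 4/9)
0.0248 nats

KL divergence: D_KL(P||Q) = Σ p(x) log(p(x)/q(x))

Computing term by term:
  x=0: 4/9 × log_e[(4/9)/(5/9)] = 4/9 × -0.2231 = -0.0992
  x=1: 5/9 × log_e[(5/9)/(4/9)] = 5/9 × 0.2231 = 0.1240

D_KL(P||Q) = 0.0248 nats

Note: KL divergence is always non-negative and equals 0 iff P = Q.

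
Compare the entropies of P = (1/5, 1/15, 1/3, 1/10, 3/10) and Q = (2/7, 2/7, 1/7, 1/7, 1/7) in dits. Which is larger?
Q

Computing entropies in dits:
H(P) = 0.6341
H(Q) = 0.6731

Distribution Q has higher entropy.

Intuition: The distribution closer to uniform (more spread out) has higher entropy.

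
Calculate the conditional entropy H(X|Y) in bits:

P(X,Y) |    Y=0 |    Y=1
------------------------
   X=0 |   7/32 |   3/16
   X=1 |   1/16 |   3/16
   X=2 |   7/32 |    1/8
1.4899 bits

Using the chain rule: H(X|Y) = H(X,Y) - H(Y)

First, compute H(X,Y) = 2.4899 bits

Marginal P(Y) = (1/2, 1/2)
H(Y) = 1.0000 bits

H(X|Y) = H(X,Y) - H(Y) = 2.4899 - 1.0000 = 1.4899 bits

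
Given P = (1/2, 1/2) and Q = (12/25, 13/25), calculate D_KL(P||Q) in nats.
0.0008 nats

KL divergence: D_KL(P||Q) = Σ p(x) log(p(x)/q(x))

Computing term by term:
  x=0: 1/2 × log_e[(1/2)/(12/25)] = 1/2 × 0.0408 = 0.0204
  x=1: 1/2 × log_e[(1/2)/(13/25)] = 1/2 × -0.0392 = -0.0196

D_KL(P||Q) = 0.0008 nats

Note: KL divergence is always non-negative and equals 0 iff P = Q.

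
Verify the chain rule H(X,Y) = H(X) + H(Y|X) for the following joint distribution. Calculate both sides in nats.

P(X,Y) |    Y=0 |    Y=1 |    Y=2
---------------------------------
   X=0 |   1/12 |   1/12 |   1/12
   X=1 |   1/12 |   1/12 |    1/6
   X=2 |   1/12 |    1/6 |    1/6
H(X,Y) = 2.1383, H(X) = 1.0776, H(Y|X) = 1.0608 (all in nats)

Chain rule: H(X,Y) = H(X) + H(Y|X)

Left side — joint entropy directly:
H(X,Y) = -Σ p(x,y) log p(x,y) = 2.1383 nats

Right side — compute H(Y|X) from the conditional distributions:
P(X) = (1/4, 1/3, 5/12), so H(X) = 1.0776 nats
H(Y|X) = Σ_x P(X=x) · H(Y|X=x):
  P(Y|X=0) = (1/3, 1/3, 1/3), H(Y|X=0) = 1.0986, weight P(X=0) = 1/4
  P(Y|X=1) = (1/4, 1/4, 1/2), H(Y|X=1) = 1.0397, weight P(X=1) = 1/3
  P(Y|X=2) = (1/5, 2/5, 2/5), H(Y|X=2) = 1.0549, weight P(X=2) = 5/12
H(Y|X) = 1.0608 nats

H(X) + H(Y|X) = 1.0776 + 1.0608 = 2.1383 nats

Both sides equal 2.1383 nats. ✓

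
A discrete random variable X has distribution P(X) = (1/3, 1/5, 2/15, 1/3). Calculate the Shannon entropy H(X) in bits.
1.9086 bits

Shannon entropy is H(X) = -Σ p(x) log p(x).

For P = (1/3, 1/5, 2/15, 1/3):
H = -1/3 × log_2(1/3) -1/5 × log_2(1/5) -2/15 × log_2(2/15) -1/3 × log_2(1/3)
H = 1.9086 bits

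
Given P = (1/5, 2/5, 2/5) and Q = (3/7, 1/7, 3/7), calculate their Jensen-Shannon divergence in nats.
0.0532 nats

Jensen-Shannon divergence is:
JSD(P||Q) = 0.5 × D_KL(P||M) + 0.5 × D_KL(Q||M)
where M = 0.5 × (P + Q) is the mixture distribution.

M = 0.5 × (1/5, 2/5, 2/5) + 0.5 × (3/7, 1/7, 3/7) = (11/35, 0.271429, 0.414286)

D_KL(P||M) = 0.0507 nats
D_KL(Q||M) = 0.0558 nats

JSD(P||Q) = 0.5 × 0.0507 + 0.5 × 0.0558 = 0.0532 nats

Unlike KL divergence, JSD is symmetric and bounded: 0 ≤ JSD ≤ log(2).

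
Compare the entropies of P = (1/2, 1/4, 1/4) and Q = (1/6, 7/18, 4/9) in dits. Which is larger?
P

Computing entropies in dits:
H(P) = 0.4515
H(Q) = 0.4457

Distribution P has higher entropy.

Intuition: The distribution closer to uniform (more spread out) has higher entropy.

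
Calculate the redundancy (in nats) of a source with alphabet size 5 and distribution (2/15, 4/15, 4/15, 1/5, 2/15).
0.0453 nats

Redundancy measures how far a source is from maximum entropy:
R = H_max - H(X)

Maximum entropy for 5 symbols: H_max = log_e(5) = 1.6094 nats
Actual entropy: H(X) = 1.5641 nats
Redundancy: R = 1.6094 - 1.5641 = 0.0453 nats

This redundancy represents potential for compression: the source could be compressed by 0.0453 nats per symbol.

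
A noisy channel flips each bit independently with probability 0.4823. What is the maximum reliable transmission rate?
0.0009 bits

For a binary symmetric channel (BSC) with error probability p:
Capacity C = 1 - H(p) bits per symbol

where H(p) = -p log₂(p) - (1-p) log₂(1-p) is the binary entropy function.

H(0.4823) = 0.9991 bits
C = 1 - 0.9991 = 0.0009 bits per symbol

This means we can reliably transmit up to 0.0009 bits of information per channel use.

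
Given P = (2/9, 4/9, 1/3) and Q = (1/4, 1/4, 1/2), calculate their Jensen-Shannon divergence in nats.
0.0226 nats

Jensen-Shannon divergence is:
JSD(P||Q) = 0.5 × D_KL(P||M) + 0.5 × D_KL(Q||M)
where M = 0.5 × (P + Q) is the mixture distribution.

M = 0.5 × (2/9, 4/9, 1/3) + 0.5 × (1/4, 1/4, 1/2) = (0.236111, 0.347222, 5/12)

D_KL(P||M) = 0.0219 nats
D_KL(Q||M) = 0.0233 nats

JSD(P||Q) = 0.5 × 0.0219 + 0.5 × 0.0233 = 0.0226 nats

Unlike KL divergence, JSD is symmetric and bounded: 0 ≤ JSD ≤ log(2).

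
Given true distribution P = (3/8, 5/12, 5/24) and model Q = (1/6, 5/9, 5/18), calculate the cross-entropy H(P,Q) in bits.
1.7077 bits

Cross-entropy: H(P,Q) = -Σ p(x) log q(x)

Alternatively: H(P,Q) = H(P) + D_KL(P||Q)
H(P) = 1.5284 bits
D_KL(P||Q) = 0.1793 bits

H(P,Q) = 1.5284 + 0.1793 = 1.7077 bits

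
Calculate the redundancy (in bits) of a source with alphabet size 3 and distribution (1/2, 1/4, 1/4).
0.0850 bits

Redundancy measures how far a source is from maximum entropy:
R = H_max - H(X)

Maximum entropy for 3 symbols: H_max = log_2(3) = 1.5850 bits
Actual entropy: H(X) = 1.5000 bits
Redundancy: R = 1.5850 - 1.5000 = 0.0850 bits

This redundancy represents potential for compression: the source could be compressed by 0.0850 bits per symbol.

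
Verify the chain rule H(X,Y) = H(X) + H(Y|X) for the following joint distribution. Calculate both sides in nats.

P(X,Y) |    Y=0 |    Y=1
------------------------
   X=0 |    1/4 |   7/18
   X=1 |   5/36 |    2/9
H(X,Y) = 1.3223, H(X) = 0.6541, H(Y|X) = 0.6682 (all in nats)

Chain rule: H(X,Y) = H(X) + H(Y|X)

Left side — joint entropy directly:
H(X,Y) = -Σ p(x,y) log p(x,y) = 1.3223 nats

Right side — compute H(Y|X) from the conditional distributions:
P(X) = (23/36, 13/36), so H(X) = 0.6541 nats
H(Y|X) = Σ_x P(X=x) · H(Y|X=x):
  P(Y|X=0) = (9/23, 14/23), H(Y|X=0) = 0.6693, weight P(X=0) = 23/36
  P(Y|X=1) = (5/13, 8/13), H(Y|X=1) = 0.6663, weight P(X=1) = 13/36
H(Y|X) = 0.6682 nats

H(X) + H(Y|X) = 0.6541 + 0.6682 = 1.3223 nats

Both sides equal 1.3223 nats. ✓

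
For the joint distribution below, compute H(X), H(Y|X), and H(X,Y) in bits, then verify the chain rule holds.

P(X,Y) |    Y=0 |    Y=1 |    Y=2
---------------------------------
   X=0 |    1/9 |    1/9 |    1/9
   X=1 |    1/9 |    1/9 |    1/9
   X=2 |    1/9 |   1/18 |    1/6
H(X,Y) = 3.1280, H(X) = 1.5850, H(Y|X) = 1.5430 (all in bits)

Chain rule: H(X,Y) = H(X) + H(Y|X)

Left side — joint entropy directly:
H(X,Y) = -Σ p(x,y) log p(x,y) = 3.1280 bits

Right side — compute H(Y|X) from the conditional distributions:
P(X) = (1/3, 1/3, 1/3), so H(X) = 1.5850 bits
H(Y|X) = Σ_x P(X=x) · H(Y|X=x):
  P(Y|X=0) = (1/3, 1/3, 1/3), H(Y|X=0) = 1.5850, weight P(X=0) = 1/3
  P(Y|X=1) = (1/3, 1/3, 1/3), H(Y|X=1) = 1.5850, weight P(X=1) = 1/3
  P(Y|X=2) = (1/3, 1/6, 1/2), H(Y|X=2) = 1.4591, weight P(X=2) = 1/3
H(Y|X) = 1.5430 bits

H(X) + H(Y|X) = 1.5850 + 1.5430 = 3.1280 bits

Both sides equal 3.1280 bits. ✓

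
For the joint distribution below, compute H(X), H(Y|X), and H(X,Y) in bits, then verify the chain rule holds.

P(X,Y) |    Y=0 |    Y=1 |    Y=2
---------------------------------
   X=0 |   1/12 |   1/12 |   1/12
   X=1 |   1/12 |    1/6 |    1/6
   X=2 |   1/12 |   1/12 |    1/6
H(X,Y) = 3.0850, H(X) = 1.5546, H(Y|X) = 1.5304 (all in bits)

Chain rule: H(X,Y) = H(X) + H(Y|X)

Left side — joint entropy directly:
H(X,Y) = -Σ p(x,y) log p(x,y) = 3.0850 bits

Right side — compute H(Y|X) from the conditional distributions:
P(X) = (1/4, 5/12, 1/3), so H(X) = 1.5546 bits
H(Y|X) = Σ_x P(X=x) · H(Y|X=x):
  P(Y|X=0) = (1/3, 1/3, 1/3), H(Y|X=0) = 1.5850, weight P(X=0) = 1/4
  P(Y|X=1) = (1/5, 2/5, 2/5), H(Y|X=1) = 1.5219, weight P(X=1) = 5/12
  P(Y|X=2) = (1/4, 1/4, 1/2), H(Y|X=2) = 1.5000, weight P(X=2) = 1/3
H(Y|X) = 1.5304 bits

H(X) + H(Y|X) = 1.5546 + 1.5304 = 3.0850 bits

Both sides equal 3.0850 bits. ✓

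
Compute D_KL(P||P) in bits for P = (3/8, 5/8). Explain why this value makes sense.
0.0000 bits

KL divergence satisfies the Gibbs inequality: D_KL(P||Q) ≥ 0 for all distributions P, Q.

D_KL(P||Q) = Σ p(x) log(p(x)/q(x))
Each term is p(x) × log_2(p(x)/p(x)) = p(x) × log_2(1) = 0, so the sum is 0.
D_KL(P||Q) = 0.0000 bits

When P = Q, the KL divergence is exactly 0, as there is no 'divergence' between identical distributions.

This non-negativity is a fundamental property: relative entropy cannot be negative because it measures how different Q is from P.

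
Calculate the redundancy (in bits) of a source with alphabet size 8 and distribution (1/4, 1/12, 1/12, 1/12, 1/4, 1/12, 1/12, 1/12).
0.2075 bits

Redundancy measures how far a source is from maximum entropy:
R = H_max - H(X)

Maximum entropy for 8 symbols: H_max = log_2(8) = 3.0000 bits
Actual entropy: H(X) = 2.7925 bits
Redundancy: R = 3.0000 - 2.7925 = 0.2075 bits

This redundancy represents potential for compression: the source could be compressed by 0.2075 bits per symbol.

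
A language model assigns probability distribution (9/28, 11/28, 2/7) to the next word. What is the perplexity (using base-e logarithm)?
2.9737

Perplexity is e^H (or exp(H) for natural log).

First, H = -Σ p log p = 1.0898 nats
Perplexity = e^1.0898 = 2.9737

Interpretation: The model's uncertainty is equivalent to choosing uniformly among 3.0 options.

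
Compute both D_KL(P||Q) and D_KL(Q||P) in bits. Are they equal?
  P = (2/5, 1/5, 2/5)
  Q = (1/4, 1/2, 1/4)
D_KL(P||Q) = 0.2781, D_KL(Q||P) = 0.3219

KL divergence is not symmetric: D_KL(P||Q) ≠ D_KL(Q||P) in general.

D_KL(P||Q) = 0.2781 bits
D_KL(Q||P) = 0.3219 bits

No, they are not equal!

This asymmetry is why KL divergence is not a true distance metric.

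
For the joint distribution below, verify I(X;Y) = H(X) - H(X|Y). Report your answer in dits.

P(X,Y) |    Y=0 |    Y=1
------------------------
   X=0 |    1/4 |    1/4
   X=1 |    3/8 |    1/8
I(X;Y) = 0.0147 dits

Mutual information has multiple equivalent forms:
- I(X;Y) = H(X) - H(X|Y)
- I(X;Y) = H(Y) - H(Y|X)
- I(X;Y) = H(X) + H(Y) - H(X,Y)

Computing all quantities:
H(X) = 0.3010, H(Y) = 0.2873, H(X,Y) = 0.5737
H(X|Y) = 0.2863, H(Y|X) = 0.2726

Verification:
H(X) - H(X|Y) = 0.3010 - 0.2863 = 0.0147
H(Y) - H(Y|X) = 0.2873 - 0.2726 = 0.0147
H(X) + H(Y) - H(X,Y) = 0.3010 + 0.2873 - 0.5737 = 0.0147

All forms give I(X;Y) = 0.0147 dits. ✓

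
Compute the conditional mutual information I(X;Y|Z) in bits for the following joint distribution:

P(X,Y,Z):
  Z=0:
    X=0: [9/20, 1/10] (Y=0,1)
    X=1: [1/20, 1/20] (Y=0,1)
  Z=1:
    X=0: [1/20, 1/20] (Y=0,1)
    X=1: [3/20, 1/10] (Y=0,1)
0.0324 bits

Conditional mutual information: I(X;Y|Z) = H(X|Z) + H(Y|Z) - H(X,Y|Z)

H(Z) = 0.9341
H(X,Z) = 1.6388 → H(X|Z) = 0.7047
H(Y,Z) = 1.7855 → H(Y|Z) = 0.8514
H(X,Y,Z) = 2.4577 → H(X,Y|Z) = 1.5236

I(X;Y|Z) = 0.7047 + 0.8514 - 1.5236 = 0.0324 bits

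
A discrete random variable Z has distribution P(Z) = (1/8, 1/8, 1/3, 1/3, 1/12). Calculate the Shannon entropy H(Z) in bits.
2.1054 bits

Shannon entropy is H(X) = -Σ p(x) log p(x).

For P = (1/8, 1/8, 1/3, 1/3, 1/12):
H = -1/8 × log_2(1/8) -1/8 × log_2(1/8) -1/3 × log_2(1/3) -1/3 × log_2(1/3) -1/12 × log_2(1/12)
H = 2.1054 bits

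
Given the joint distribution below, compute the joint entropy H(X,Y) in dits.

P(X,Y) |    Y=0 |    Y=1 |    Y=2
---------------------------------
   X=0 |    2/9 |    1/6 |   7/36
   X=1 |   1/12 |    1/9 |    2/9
0.7543 dits

Joint entropy is H(X,Y) = -Σ_{x,y} p(x,y) log p(x,y).

Summing over all non-zero entries:
H(X,Y) = -[2/9·log_10(2/9) + 1/6·log_10(1/6) + 7/36·log_10(7/36) + 1/12·log_10(1/12) + 1/9·log_10(1/9) + 2/9·log_10(2/9)]
H(X,Y) = 0.7543 dits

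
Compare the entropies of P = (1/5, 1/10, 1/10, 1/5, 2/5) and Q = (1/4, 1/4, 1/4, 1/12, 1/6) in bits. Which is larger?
Q

Computing entropies in bits:
H(P) = 2.1219
H(Q) = 2.2296

Distribution Q has higher entropy.

Intuition: The distribution closer to uniform (more spread out) has higher entropy.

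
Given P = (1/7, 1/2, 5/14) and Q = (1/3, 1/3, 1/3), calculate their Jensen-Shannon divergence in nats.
0.0282 nats

Jensen-Shannon divergence is:
JSD(P||Q) = 0.5 × D_KL(P||M) + 0.5 × D_KL(Q||M)
where M = 0.5 × (P + Q) is the mixture distribution.

M = 0.5 × (1/7, 1/2, 5/14) + 0.5 × (1/3, 1/3, 1/3) = (5/21, 5/12, 0.345238)

D_KL(P||M) = 0.0303 nats
D_KL(Q||M) = 0.0261 nats

JSD(P||Q) = 0.5 × 0.0303 + 0.5 × 0.0261 = 0.0282 nats

Unlike KL divergence, JSD is symmetric and bounded: 0 ≤ JSD ≤ log(2).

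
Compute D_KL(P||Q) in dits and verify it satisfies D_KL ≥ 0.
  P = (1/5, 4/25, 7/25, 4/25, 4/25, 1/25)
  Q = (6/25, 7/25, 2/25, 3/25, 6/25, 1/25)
0.0894 dits

KL divergence satisfies the Gibbs inequality: D_KL(P||Q) ≥ 0 for all distributions P, Q.

D_KL(P||Q) = Σ p(x) log(p(x)/q(x))
Term by term:
  x=0: 1/5 × log_10[(1/5)/(6/25)] = -0.0158
  x=1: 4/25 × log_10[(4/25)/(7/25)] = -0.0389
  x=2: 7/25 × log_10[(7/25)/(2/25)] = 0.1523
  x=3: 4/25 × log_10[(4/25)/(3/25)] = 0.0200
  x=4: 4/25 × log_10[(4/25)/(6/25)] = -0.0282
  x=5: 1/25 × log_10[(1/25)/(1/25)] = 0.0000
D_KL(P||Q) = 0.0894 dits

D_KL(P||Q) = 0.0894 ≥ 0 ✓

This non-negativity is a fundamental property: relative entropy cannot be negative because it measures how different Q is from P.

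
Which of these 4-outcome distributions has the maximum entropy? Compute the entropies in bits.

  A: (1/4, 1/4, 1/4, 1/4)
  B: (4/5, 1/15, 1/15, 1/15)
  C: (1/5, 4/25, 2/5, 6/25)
A

For a discrete distribution over n outcomes, entropy is maximized by the uniform distribution.

Computing entropies:
H(A) = 2.0000 bits
H(B) = 1.0389 bits
H(C) = 1.9103 bits

The uniform distribution (where all probabilities equal 1/4) achieves the maximum entropy of log_2(4) = 2.0000 bits.

Distribution A has the highest entropy.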